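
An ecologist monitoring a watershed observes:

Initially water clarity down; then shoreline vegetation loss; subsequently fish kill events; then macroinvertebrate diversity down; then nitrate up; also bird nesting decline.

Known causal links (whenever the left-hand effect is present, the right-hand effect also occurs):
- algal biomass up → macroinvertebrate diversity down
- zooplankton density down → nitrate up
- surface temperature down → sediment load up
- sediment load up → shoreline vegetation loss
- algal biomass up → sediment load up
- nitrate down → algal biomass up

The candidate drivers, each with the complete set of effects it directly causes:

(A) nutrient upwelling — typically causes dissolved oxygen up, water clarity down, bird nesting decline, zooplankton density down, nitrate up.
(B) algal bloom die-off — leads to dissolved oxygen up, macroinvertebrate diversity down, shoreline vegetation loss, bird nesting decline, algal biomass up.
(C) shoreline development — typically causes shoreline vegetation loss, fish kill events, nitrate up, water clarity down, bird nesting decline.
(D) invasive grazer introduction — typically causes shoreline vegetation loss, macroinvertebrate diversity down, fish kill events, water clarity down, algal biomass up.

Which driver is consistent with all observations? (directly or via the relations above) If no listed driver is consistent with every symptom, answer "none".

none

For each candidate, compare predicted effects to what was observed:
(A) nutrient upwelling — does not account for shoreline vegetation loss, fish kill events, macroinvertebrate diversity down
(B) algal bloom die-off — water clarity down ✗; shoreline vegetation loss ✓; fish kill events ✗; macroinvertebrate diversity down ✓; nitrate up ✗; bird nesting decline ✓
(C) shoreline development — water clarity down ✓; shoreline vegetation loss ✓; fish kill events ✓; macroinvertebrate diversity down ✗; nitrate up ✓; bird nesting decline ✓
(D) invasive grazer introduction — water clarity down ✓; shoreline vegetation loss ✓; fish kill events ✓; macroinvertebrate diversity down ✓; nitrate up ✗; bird nesting decline ✗
No candidate is consistent with all observations.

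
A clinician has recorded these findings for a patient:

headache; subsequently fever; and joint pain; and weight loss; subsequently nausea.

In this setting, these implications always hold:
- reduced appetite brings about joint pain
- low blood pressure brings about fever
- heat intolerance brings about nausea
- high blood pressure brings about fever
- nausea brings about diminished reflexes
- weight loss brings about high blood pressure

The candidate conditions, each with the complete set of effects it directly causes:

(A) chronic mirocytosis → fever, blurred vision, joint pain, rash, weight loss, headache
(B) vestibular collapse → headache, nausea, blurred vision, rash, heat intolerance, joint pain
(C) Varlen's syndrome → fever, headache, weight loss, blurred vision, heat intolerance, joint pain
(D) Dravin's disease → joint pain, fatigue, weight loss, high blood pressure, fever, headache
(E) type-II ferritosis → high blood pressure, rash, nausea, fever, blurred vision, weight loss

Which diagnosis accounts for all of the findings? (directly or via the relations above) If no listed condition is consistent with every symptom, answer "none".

C

Testing each hypothesis:
(A) chronic mirocytosis — does not account for nausea
(B) vestibular collapse — headache ✓; fever ✗; joint pain ✓; weight loss ✗; nausea ✓
(C) Varlen's syndrome — headache ✓; fever ✓; joint pain ✓; weight loss ✓; nausea ✓ (by heat intolerance → nausea)
(D) Dravin's disease — headache ✓; fever ✓; joint pain ✓; weight loss ✓; nausea ✗
(E) type-II ferritosis — headache ✗; fever ✓; joint pain ✗; weight loss ✓; nausea ✓
(C) is the only candidate with no mismatches.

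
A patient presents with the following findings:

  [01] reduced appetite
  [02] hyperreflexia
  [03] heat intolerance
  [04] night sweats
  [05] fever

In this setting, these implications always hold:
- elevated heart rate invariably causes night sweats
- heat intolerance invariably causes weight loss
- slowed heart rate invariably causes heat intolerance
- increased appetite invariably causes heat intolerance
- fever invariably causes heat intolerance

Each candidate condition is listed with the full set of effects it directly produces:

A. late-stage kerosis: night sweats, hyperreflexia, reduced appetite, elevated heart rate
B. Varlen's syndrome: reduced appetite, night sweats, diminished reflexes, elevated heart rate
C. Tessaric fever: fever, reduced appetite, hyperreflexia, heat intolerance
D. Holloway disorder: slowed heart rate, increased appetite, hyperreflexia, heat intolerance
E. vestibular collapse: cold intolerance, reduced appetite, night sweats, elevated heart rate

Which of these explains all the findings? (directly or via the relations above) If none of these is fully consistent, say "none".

For each candidate, compare predicted effects to what was observed:
(A) late-stage kerosis — does not account for heat intolerance, fever
(B) Varlen's syndrome — fails on hyperreflexia, heat intolerance, fever (predicts diminished reflexes, not hyperreflexia)
(C) Tessaric fever — does not account for night sweats
(D) Holloway disorder — reduced appetite -; hyperreflexia +; heat intolerance +; night sweats -; fever -
(E) vestibular collapse — fails on hyperreflexia, heat intolerance, fever (predicts cold intolerance, not heat intolerance)
None of the listed candidates fits everything.

none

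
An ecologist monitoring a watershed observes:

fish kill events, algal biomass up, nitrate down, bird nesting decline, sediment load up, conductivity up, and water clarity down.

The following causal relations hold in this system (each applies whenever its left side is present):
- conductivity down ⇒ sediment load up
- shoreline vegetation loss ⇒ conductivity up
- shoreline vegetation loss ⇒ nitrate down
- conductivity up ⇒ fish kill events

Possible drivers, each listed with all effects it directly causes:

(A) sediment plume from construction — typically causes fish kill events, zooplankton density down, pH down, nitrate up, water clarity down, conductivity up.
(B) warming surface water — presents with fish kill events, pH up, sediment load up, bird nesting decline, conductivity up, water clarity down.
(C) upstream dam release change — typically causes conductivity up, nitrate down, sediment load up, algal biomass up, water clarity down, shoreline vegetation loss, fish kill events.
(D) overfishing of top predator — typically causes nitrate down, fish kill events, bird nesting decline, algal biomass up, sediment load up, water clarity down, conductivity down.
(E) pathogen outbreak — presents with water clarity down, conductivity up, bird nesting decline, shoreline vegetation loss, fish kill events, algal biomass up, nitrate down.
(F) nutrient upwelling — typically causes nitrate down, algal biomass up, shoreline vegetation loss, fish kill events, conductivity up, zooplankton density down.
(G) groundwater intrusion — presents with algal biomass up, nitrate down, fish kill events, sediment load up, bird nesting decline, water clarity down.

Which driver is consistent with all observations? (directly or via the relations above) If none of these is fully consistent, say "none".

none

Checking each candidate against the observations:
(A) sediment plume from construction — fish kill events +; algal biomass up -; nitrate down -; bird nesting decline -; sediment load up -; conductivity up +; water clarity down +
(B) warming surface water — fish kill events +; algal biomass up -; nitrate down -; bird nesting decline +; sediment load up +; conductivity up +; water clarity down +
(C) upstream dam release change — does not account for bird nesting decline
(D) overfishing of top predator — fish kill events +; algal biomass up +; nitrate down +; bird nesting decline +; sediment load up +; conductivity up -; water clarity down +
(E) pathogen outbreak — does not account for sediment load up
(F) nutrient upwelling — fish kill events +; algal biomass up +; nitrate down +; bird nesting decline -; sediment load up -; conductivity up +; water clarity down -
(G) groundwater intrusion — does not account for conductivity up
Every candidate fails on at least one observation.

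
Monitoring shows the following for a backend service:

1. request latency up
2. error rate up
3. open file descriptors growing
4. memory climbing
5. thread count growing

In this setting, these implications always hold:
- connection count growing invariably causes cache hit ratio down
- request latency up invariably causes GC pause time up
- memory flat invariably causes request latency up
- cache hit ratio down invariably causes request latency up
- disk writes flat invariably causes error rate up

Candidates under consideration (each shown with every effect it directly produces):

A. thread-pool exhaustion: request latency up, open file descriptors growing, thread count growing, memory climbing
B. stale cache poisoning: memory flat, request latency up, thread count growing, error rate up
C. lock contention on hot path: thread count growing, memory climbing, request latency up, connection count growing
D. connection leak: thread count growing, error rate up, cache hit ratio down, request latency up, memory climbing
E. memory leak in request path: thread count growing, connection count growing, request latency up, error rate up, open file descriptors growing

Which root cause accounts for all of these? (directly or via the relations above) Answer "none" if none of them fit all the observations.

Checking each candidate against the observations:
(A) thread-pool exhaustion — request latency up match; error rate up miss; open file descriptors growing match; memory climbing match; thread count growing match
(B) stale cache poisoning — request latency up match; error rate up match; open file descriptors growing miss; memory climbing miss; thread count growing match
(C) lock contention on hot path — request latency up match; error rate up miss; open file descriptors growing miss; memory climbing match; thread count growing match
(D) connection leak — request latency up match; error rate up match; open file descriptors growing miss; memory climbing match; thread count growing match
(E) memory leak in request path — request latency up match; error rate up match; open file descriptors growing match; memory climbing miss; thread count growing match
Every candidate fails on at least one observation.

none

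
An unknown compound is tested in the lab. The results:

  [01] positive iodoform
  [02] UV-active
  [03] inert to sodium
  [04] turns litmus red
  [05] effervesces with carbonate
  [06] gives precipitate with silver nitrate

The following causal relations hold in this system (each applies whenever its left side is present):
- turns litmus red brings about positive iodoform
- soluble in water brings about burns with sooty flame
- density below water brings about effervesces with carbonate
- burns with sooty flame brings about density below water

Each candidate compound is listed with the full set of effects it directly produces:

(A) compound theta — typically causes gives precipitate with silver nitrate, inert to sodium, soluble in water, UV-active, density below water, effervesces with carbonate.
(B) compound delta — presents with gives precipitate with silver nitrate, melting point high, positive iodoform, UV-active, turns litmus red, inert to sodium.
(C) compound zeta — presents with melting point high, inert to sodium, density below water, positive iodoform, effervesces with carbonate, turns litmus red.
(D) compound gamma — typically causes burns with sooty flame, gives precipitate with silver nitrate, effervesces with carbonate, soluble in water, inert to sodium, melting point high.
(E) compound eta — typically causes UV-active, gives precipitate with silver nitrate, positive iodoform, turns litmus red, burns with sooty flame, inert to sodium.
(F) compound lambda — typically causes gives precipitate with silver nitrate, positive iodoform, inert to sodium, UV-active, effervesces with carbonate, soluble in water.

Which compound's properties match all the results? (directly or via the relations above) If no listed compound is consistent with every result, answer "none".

For each candidate, compare predicted effects to what was observed:
(A) compound theta — positive iodoform -; UV-active +; inert to sodium +; turns litmus red -; effervesces with carbonate +; gives precipitate with silver nitrate +
(B) compound delta — positive iodoform +; UV-active +; inert to sodium +; turns litmus red +; effervesces with carbonate -; gives precipitate with silver nitrate +
(C) compound zeta — does not account for UV-active, gives precipitate with silver nitrate
(D) compound gamma — positive iodoform -; UV-active -; inert to sodium +; turns litmus red -; effervesces with carbonate +; gives precipitate with silver nitrate +
(E) compound eta — positive iodoform +; UV-active +; inert to sodium +; turns litmus red +; effervesces with carbonate + (through burns with sooty flame → density below water → effervesces with carbonate); gives precipitate with silver nitrate +
(F) compound lambda — positive iodoform +; UV-active +; inert to sodium +; turns litmus red -; effervesces with carbonate +; gives precipitate with silver nitrate +
(E) is the only candidate with no mismatches.

E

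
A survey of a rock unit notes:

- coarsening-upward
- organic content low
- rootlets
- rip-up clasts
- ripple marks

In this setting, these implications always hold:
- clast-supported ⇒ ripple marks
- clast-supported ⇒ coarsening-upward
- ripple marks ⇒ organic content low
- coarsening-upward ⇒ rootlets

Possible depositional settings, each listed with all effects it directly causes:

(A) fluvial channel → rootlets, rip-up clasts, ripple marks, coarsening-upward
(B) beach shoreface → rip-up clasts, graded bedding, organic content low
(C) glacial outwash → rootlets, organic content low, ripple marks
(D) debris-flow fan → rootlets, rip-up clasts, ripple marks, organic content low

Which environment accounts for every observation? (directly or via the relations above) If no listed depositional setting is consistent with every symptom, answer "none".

Per-candidate check:
(A) fluvial channel — accounts for every observation (organic content low through ripple marks → organic content low)
(B) beach shoreface — coarsening-upward -; organic content low +; rootlets -; rip-up clasts +; ripple marks -
(C) glacial outwash — does not account for coarsening-upward, rip-up clasts
(D) debris-flow fan — coarsening-upward -; organic content low +; rootlets +; rip-up clasts +; ripple marks +
(A) is the only candidate with no mismatches.

A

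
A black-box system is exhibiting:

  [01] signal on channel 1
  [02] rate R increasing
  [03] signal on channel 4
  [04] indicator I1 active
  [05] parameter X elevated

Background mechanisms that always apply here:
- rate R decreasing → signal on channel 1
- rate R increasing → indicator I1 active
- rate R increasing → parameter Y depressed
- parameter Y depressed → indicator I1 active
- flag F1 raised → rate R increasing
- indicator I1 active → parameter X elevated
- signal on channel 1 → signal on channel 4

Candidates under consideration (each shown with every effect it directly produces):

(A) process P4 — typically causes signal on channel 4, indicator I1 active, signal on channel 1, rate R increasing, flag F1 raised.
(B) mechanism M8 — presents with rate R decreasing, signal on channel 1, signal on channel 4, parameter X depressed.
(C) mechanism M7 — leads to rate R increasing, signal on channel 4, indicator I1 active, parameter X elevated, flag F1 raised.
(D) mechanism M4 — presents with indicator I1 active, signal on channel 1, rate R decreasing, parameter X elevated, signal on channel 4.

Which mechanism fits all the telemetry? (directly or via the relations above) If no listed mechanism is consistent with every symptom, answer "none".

A

Testing each hypothesis:
(A) process P4 — signal on channel 1 +; rate R increasing +; signal on channel 4 +; indicator I1 active +; parameter X elevated + (through indicator I1 active → parameter X elevated)
(B) mechanism M8 — signal on channel 1 +; rate R increasing -; signal on channel 4 +; indicator I1 active -; parameter X elevated -
(C) mechanism M7 — signal on channel 1 -; rate R increasing +; signal on channel 4 +; indicator I1 active +; parameter X elevated +
(D) mechanism M4 — signal on channel 1 +; rate R increasing -; signal on channel 4 +; indicator I1 active +; parameter X elevated +
Only (A) is consistent with every observation.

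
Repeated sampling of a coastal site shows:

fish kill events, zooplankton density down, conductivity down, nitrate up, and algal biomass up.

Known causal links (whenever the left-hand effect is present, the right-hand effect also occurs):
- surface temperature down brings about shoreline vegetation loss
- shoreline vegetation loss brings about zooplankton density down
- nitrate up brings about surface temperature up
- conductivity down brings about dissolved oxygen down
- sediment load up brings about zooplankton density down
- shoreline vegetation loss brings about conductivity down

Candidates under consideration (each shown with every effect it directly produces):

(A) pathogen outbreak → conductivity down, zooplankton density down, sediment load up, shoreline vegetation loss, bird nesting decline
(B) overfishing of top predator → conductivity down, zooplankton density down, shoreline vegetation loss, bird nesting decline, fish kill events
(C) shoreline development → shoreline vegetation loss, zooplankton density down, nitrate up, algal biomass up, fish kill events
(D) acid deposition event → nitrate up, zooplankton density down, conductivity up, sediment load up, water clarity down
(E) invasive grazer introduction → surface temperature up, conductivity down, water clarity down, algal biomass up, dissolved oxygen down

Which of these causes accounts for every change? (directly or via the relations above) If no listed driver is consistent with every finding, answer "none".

Per-candidate check:
(A) pathogen outbreak — does not account for fish kill events, nitrate up, algal biomass up
(B) overfishing of top predator — fish kill events match; zooplankton density down match; conductivity down match; nitrate up miss; algal biomass up miss
(C) shoreline development — fish kill events match; zooplankton density down match; conductivity down match (through shoreline vegetation loss → conductivity down); nitrate up match; algal biomass up match
(D) acid deposition event — fails on fish kill events, conductivity down, algal biomass up (predicts conductivity up, not conductivity down)
(E) invasive grazer introduction — does not account for fish kill events, zooplankton density down, nitrate up
Only (C) is consistent with every observation.

C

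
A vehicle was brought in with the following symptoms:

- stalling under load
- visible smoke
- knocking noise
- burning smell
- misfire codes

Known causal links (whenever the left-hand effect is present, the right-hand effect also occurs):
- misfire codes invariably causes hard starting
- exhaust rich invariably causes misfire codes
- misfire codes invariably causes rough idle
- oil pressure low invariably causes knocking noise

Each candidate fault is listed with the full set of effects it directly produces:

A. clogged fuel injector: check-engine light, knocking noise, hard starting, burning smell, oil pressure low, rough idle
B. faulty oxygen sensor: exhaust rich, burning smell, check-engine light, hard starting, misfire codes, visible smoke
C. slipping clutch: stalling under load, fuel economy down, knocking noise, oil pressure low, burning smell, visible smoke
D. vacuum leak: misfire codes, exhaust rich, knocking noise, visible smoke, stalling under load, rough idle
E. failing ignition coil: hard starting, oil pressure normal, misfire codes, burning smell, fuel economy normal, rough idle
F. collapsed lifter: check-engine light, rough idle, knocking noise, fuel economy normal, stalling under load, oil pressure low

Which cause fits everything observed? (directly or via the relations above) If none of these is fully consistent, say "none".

none

Testing each hypothesis:
(A) clogged fuel injector — does not account for stalling under load, visible smoke, misfire codes
(B) faulty oxygen sensor — does not account for stalling under load, knocking noise
(C) slipping clutch — stalling under load ✓; visible smoke ✓; knocking noise ✓; burning smell ✓; misfire codes ✗
(D) vacuum leak — stalling under load ✓; visible smoke ✓; knocking noise ✓; burning smell ✗; misfire codes ✓
(E) failing ignition coil — stalling under load ✗; visible smoke ✗; knocking noise ✗; burning smell ✓; misfire codes ✓
(F) collapsed lifter — does not account for visible smoke, burning smell, misfire codes
Every candidate fails on at least one observation.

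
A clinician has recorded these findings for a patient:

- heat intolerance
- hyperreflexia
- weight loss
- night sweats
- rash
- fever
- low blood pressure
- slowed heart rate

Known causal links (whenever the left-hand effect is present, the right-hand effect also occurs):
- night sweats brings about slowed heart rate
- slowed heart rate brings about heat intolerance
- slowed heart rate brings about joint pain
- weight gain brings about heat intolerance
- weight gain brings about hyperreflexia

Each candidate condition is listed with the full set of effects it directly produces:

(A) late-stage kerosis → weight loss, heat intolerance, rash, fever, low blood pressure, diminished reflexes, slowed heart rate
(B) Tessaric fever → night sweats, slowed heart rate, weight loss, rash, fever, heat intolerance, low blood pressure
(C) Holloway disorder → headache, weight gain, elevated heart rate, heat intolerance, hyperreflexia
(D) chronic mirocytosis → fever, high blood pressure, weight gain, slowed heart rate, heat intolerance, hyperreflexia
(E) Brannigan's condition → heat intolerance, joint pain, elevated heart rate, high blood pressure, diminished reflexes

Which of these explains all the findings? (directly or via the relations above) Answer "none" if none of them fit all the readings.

For each candidate, compare predicted effects to what was observed:
(A) late-stage kerosis — heat intolerance +; hyperreflexia -; weight loss +; night sweats -; rash +; fever +; low blood pressure +; slowed heart rate +
(B) Tessaric fever — heat intolerance +; hyperreflexia -; weight loss +; night sweats +; rash +; fever +; low blood pressure +; slowed heart rate +
(C) Holloway disorder — fails on weight loss, night sweats, rash, fever, low blood pressure, slowed heart rate (predicts weight gain, not weight loss; predicts elevated heart rate, not slowed heart rate)
(D) chronic mirocytosis — fails on weight loss, night sweats, rash, low blood pressure (predicts weight gain, not weight loss; predicts high blood pressure, not low blood pressure)
(E) Brannigan's condition — fails on hyperreflexia, weight loss, night sweats, rash, fever, low blood pressure, slowed heart rate (predicts diminished reflexes, not hyperreflexia; predicts high blood pressure, not low blood pressure; predicts elevated heart rate, not slowed heart rate)
None of the listed candidates fits everything.

none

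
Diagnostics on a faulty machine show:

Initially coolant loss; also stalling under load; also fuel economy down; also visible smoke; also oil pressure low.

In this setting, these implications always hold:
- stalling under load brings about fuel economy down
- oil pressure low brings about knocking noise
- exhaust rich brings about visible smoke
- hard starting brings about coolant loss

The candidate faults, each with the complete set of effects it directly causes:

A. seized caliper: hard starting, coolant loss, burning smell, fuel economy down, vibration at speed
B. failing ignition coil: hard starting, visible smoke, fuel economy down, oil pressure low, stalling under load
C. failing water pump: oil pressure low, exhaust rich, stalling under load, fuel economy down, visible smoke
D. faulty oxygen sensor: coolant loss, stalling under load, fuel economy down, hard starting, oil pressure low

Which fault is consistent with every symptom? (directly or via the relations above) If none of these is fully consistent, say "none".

B

For each candidate, compare predicted effects to what was observed:
(A) seized caliper — does not account for stalling under load, visible smoke, oil pressure low
(B) failing ignition coil — coolant loss yes (through hard starting → coolant loss); stalling under load yes; fuel economy down yes; visible smoke yes; oil pressure low yes
(C) failing water pump — coolant loss NO; stalling under load yes; fuel economy down yes; visible smoke yes; oil pressure low yes
(D) faulty oxygen sensor — does not account for visible smoke
(B) alone accounts for all the evidence.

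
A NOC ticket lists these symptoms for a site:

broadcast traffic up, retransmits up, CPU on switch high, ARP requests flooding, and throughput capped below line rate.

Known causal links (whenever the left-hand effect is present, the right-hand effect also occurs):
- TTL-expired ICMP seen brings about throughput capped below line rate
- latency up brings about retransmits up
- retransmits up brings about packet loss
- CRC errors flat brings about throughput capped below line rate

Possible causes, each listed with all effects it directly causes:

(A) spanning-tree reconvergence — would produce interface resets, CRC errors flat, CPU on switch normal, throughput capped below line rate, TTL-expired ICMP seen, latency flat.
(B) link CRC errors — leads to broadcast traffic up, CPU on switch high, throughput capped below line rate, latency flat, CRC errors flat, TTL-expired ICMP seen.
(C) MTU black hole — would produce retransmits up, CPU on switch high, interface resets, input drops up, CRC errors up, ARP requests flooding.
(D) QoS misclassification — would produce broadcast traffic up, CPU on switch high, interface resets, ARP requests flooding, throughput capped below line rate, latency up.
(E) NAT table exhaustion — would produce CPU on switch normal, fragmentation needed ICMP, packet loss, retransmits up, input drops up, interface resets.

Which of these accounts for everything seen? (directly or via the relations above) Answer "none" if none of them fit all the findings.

Checking each candidate against the observations:
(A) spanning-tree reconvergence — broadcast traffic up miss; retransmits up miss; CPU on switch high miss; ARP requests flooding miss; throughput capped below line rate match
(B) link CRC errors — does not account for retransmits up, ARP requests flooding
(C) MTU black hole — does not account for broadcast traffic up, throughput capped below line rate
(D) QoS misclassification — broadcast traffic up match; retransmits up match (through latency up → retransmits up); CPU on switch high match; ARP requests flooding match; throughput capped below line rate match
(E) NAT table exhaustion — fails on broadcast traffic up, CPU on switch high, ARP requests flooding, throughput capped below line rate (predicts CPU on switch normal, not CPU on switch high)
Only (D) is consistent with every observation.

D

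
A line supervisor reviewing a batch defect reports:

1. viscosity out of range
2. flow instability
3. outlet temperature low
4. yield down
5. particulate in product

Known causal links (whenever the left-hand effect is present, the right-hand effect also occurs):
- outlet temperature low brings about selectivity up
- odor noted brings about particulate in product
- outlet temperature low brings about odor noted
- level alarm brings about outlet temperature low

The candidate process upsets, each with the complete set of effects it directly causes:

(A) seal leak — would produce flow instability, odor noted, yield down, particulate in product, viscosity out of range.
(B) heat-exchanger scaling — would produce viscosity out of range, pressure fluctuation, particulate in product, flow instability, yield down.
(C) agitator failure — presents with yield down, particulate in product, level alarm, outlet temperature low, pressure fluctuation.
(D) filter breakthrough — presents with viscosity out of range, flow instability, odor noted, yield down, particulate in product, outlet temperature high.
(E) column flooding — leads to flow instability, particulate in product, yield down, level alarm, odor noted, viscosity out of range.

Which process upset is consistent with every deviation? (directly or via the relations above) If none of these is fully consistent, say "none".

E

For each candidate, compare predicted effects to what was observed:
(A) seal leak — does not account for outlet temperature low
(B) heat-exchanger scaling — does not account for outlet temperature low
(C) agitator failure — viscosity out of range -; flow instability -; outlet temperature low +; yield down +; particulate in product +
(D) filter breakthrough — viscosity out of range +; flow instability +; outlet temperature low -; yield down +; particulate in product +
(E) column flooding — viscosity out of range +; flow instability +; outlet temperature low + (by level alarm → outlet temperature low); yield down +; particulate in product +
(E) alone accounts for all the evidence.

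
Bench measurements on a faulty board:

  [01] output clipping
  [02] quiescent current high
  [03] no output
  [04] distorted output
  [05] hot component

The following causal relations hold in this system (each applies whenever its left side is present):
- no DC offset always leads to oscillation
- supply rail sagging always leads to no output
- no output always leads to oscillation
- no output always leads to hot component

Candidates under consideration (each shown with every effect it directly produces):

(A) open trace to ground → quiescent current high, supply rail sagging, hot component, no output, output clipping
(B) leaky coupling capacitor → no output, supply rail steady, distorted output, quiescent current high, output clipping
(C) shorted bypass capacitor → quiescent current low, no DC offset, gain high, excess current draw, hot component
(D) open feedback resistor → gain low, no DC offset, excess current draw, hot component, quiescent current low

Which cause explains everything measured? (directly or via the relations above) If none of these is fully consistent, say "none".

Testing each hypothesis:
(A) open trace to ground — output clipping +; quiescent current high +; no output +; distorted output -; hot component +
(B) leaky coupling capacitor — output clipping +; quiescent current high +; no output +; distorted output +; hot component + (through no output → hot component)
(C) shorted bypass capacitor — fails on output clipping, quiescent current high, no output, distorted output (predicts quiescent current low, not quiescent current high)
(D) open feedback resistor — output clipping -; quiescent current high -; no output -; distorted output -; hot component +
(B) alone accounts for all the evidence.

B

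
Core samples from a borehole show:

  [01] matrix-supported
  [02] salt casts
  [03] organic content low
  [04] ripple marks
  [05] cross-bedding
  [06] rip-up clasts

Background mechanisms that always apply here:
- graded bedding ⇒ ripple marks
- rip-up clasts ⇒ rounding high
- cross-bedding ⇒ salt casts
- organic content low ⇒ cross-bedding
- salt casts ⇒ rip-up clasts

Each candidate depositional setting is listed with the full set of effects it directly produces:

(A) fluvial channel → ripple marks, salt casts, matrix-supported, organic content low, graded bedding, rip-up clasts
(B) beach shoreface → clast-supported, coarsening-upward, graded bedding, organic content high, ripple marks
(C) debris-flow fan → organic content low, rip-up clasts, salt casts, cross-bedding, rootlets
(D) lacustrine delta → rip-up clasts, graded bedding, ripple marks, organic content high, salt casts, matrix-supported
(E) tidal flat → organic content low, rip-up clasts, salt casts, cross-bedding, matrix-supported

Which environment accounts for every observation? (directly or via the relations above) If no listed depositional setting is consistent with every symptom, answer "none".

Testing each hypothesis:
(A) fluvial channel — matrix-supported ✓; salt casts ✓; organic content low ✓; ripple marks ✓; cross-bedding ✓ (by organic content low → cross-bedding); rip-up clasts ✓
(B) beach shoreface — fails on matrix-supported, salt casts, organic content low, cross-bedding, rip-up clasts (predicts clast-supported, not matrix-supported; predicts organic content high, not organic content low)
(C) debris-flow fan — does not account for matrix-supported, ripple marks
(D) lacustrine delta — matrix-supported ✓; salt casts ✓; organic content low ✗; ripple marks ✓; cross-bedding ✗; rip-up clasts ✓
(E) tidal flat — does not account for ripple marks
Only (A) is consistent with every observation.

A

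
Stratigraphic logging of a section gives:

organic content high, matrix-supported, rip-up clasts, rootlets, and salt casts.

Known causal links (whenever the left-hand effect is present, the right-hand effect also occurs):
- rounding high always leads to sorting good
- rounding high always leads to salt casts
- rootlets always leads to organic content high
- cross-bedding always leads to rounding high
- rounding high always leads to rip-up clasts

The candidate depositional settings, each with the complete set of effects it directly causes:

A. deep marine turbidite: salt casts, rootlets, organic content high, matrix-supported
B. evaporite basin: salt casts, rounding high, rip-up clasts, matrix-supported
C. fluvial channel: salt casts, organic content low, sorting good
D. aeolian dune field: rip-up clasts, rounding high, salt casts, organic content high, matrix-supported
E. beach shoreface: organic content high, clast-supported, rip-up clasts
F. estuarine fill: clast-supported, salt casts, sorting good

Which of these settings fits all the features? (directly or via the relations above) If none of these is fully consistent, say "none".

none

Per-candidate check:
(A) deep marine turbidite — organic content high ✓; matrix-supported ✓; rip-up clasts ✗; rootlets ✓; salt casts ✓
(B) evaporite basin — does not account for organic content high, rootlets
(C) fluvial channel — organic content high ✗; matrix-supported ✗; rip-up clasts ✗; rootlets ✗; salt casts ✓
(D) aeolian dune field — organic content high ✓; matrix-supported ✓; rip-up clasts ✓; rootlets ✗; salt casts ✓
(E) beach shoreface — organic content high ✓; matrix-supported ✗; rip-up clasts ✓; rootlets ✗; salt casts ✗
(F) estuarine fill — organic content high ✗; matrix-supported ✗; rip-up clasts ✗; rootlets ✗; salt casts ✓
No candidate is consistent with all observations.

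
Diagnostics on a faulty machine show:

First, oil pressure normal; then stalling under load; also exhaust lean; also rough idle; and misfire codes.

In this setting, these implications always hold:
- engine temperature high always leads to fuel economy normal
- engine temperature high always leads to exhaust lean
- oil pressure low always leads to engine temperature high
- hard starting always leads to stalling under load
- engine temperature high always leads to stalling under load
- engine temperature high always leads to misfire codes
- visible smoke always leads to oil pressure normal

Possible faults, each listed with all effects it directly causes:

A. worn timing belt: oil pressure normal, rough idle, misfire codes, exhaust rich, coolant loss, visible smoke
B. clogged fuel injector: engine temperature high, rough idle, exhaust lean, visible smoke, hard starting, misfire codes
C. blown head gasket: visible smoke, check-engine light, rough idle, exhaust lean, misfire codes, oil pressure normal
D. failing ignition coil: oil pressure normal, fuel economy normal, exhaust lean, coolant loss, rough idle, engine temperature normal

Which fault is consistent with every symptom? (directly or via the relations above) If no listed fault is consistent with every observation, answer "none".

B

Checking each candidate against the observations:
(A) worn timing belt — fails on stalling under load, exhaust lean (predicts exhaust rich, not exhaust lean)
(B) clogged fuel injector — accounts for every observation (oil pressure normal by visible smoke → oil pressure normal)
(C) blown head gasket — oil pressure normal ✓; stalling under load ✗; exhaust lean ✓; rough idle ✓; misfire codes ✓
(D) failing ignition coil — oil pressure normal ✓; stalling under load ✗; exhaust lean ✓; rough idle ✓; misfire codes ✗
(B) is the only candidate with no mismatches.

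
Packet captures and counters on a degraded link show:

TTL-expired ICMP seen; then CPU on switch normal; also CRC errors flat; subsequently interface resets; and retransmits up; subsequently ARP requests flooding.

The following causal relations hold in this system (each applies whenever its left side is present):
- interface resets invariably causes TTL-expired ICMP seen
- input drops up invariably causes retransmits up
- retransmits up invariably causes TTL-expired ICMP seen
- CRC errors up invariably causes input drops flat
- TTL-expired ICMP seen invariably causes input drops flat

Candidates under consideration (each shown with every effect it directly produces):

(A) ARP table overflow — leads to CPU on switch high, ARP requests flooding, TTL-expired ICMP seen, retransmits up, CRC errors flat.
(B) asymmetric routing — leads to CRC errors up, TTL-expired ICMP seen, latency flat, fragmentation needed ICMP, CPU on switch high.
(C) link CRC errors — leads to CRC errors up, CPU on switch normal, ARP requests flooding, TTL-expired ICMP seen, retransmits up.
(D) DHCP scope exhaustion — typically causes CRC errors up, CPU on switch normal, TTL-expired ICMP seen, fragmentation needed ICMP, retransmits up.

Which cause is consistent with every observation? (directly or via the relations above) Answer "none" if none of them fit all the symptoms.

none

Per-candidate check:
(A) ARP table overflow — TTL-expired ICMP seen ✓; CPU on switch normal ✗; CRC errors flat ✓; interface resets ✗; retransmits up ✓; ARP requests flooding ✓
(B) asymmetric routing — TTL-expired ICMP seen ✓; CPU on switch normal ✗; CRC errors flat ✗; interface resets ✗; retransmits up ✗; ARP requests flooding ✗
(C) link CRC errors — TTL-expired ICMP seen ✓; CPU on switch normal ✓; CRC errors flat ✗; interface resets ✗; retransmits up ✓; ARP requests flooding ✓
(D) DHCP scope exhaustion — TTL-expired ICMP seen ✓; CPU on switch normal ✓; CRC errors flat ✗; interface resets ✗; retransmits up ✓; ARP requests flooding ✗
Every candidate fails on at least one observation.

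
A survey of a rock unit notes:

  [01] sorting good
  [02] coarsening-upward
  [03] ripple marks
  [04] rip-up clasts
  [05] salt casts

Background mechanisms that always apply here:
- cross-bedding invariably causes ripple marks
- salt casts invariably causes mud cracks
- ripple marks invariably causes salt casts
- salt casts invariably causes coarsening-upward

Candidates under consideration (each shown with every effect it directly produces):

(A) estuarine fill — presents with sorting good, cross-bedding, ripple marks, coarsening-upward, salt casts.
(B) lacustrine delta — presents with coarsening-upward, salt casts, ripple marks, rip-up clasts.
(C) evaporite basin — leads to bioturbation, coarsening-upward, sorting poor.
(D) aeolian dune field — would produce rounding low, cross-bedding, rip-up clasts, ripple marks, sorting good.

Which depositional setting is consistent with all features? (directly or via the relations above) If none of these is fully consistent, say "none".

D

Checking each candidate against the observations:
(A) estuarine fill — sorting good ✓; coarsening-upward ✓; ripple marks ✓; rip-up clasts ✗; salt casts ✓
(B) lacustrine delta — sorting good ✗; coarsening-upward ✓; ripple marks ✓; rip-up clasts ✓; salt casts ✓
(C) evaporite basin — fails on sorting good, ripple marks, rip-up clasts, salt casts (predicts sorting poor, not sorting good)
(D) aeolian dune field — sorting good ✓; coarsening-upward ✓ (through ripple marks → salt casts → coarsening-upward); ripple marks ✓; rip-up clasts ✓; salt casts ✓ (through ripple marks → salt casts)
Only (D) is consistent with every observation.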